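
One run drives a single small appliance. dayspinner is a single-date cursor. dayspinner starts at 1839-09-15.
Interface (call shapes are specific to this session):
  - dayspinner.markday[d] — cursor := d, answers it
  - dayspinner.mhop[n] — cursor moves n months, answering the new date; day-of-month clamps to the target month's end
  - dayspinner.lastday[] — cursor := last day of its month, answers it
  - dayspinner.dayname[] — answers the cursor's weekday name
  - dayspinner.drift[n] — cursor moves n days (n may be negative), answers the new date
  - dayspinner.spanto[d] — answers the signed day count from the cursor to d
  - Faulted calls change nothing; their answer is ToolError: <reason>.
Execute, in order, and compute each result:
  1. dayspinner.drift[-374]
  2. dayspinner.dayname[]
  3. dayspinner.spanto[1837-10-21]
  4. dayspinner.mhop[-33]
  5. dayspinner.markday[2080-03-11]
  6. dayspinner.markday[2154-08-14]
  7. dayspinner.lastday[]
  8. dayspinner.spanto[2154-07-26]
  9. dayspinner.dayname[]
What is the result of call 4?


% dayspinner.drift(n='-374') => 1838-09-06
% dayspinner.dayname() => Thursday
% dayspinner.spanto(d='1837-10-21') => -320
% dayspinner.mhop(n='-33') => 1835-12-06
% dayspinner.markday(d='2080-03-11') => 2080-03-11
% dayspinner.markday(d='2154-08-14') => 2154-08-14
% dayspinner.lastday() => 2154-08-31
% dayspinner.spanto(d='2154-07-26') => -36
% dayspinner.dayname() => Saturday

Answer: 1835-12-06


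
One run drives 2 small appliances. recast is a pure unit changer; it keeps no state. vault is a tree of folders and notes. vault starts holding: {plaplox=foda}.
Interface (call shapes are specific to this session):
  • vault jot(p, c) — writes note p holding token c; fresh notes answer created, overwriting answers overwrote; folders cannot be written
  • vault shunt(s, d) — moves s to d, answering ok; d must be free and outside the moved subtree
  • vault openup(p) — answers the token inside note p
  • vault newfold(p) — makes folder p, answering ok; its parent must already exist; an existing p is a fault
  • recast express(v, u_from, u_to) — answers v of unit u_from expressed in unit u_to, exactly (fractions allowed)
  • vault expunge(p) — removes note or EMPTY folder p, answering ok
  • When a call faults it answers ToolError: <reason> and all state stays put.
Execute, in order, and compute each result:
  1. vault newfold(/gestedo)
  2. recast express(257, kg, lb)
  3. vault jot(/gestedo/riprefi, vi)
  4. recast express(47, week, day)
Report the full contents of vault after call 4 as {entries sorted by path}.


Answer: {gestedo/, gestedo/riprefi=vi, plaplox=foda}

Derivation:
·→ vault newfold(p='/gestedo')
·← ok
·→ recast express(v='257', u_from='kg', u_to='lb')
·← 25700000000/45359237
·→ vault jot(p='/gestedo/riprefi', c='vi')
·← created
·→ recast express(v='47', u_from='week', u_to='day')
·← 329


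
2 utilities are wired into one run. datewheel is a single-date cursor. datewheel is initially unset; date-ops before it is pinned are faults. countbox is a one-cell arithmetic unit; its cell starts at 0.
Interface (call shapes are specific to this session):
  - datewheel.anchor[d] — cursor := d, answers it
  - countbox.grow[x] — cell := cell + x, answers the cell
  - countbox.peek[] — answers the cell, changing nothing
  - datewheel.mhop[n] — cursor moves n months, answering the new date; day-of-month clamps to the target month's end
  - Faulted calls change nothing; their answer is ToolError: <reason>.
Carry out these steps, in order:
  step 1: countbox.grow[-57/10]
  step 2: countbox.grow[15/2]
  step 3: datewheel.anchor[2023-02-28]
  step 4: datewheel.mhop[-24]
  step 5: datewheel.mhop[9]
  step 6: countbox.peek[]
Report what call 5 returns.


Answer: 2021-11-28

Derivation:
→ countbox.grow(x: -57/10)
← -57/10
→ countbox.grow(x: 15/2)
← 9/5
→ datewheel.anchor(d: 2023-02-28)
← 2023-02-28
→ datewheel.mhop(n: -24)
← 2021-02-28
→ datewheel.mhop(n: 9)
← 2021-11-28
→ countbox.peek()
← 9/5


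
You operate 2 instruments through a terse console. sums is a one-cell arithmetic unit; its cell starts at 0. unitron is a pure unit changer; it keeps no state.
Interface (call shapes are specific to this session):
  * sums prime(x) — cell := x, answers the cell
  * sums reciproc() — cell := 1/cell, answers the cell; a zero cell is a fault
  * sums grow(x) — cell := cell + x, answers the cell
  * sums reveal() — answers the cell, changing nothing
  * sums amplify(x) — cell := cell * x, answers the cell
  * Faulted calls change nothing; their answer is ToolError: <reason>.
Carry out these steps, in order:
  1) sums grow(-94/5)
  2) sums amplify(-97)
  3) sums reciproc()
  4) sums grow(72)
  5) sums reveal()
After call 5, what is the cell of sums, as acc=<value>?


-- 1. sums grow(x='-94/5') => -94/5
-- 2. sums amplify(x='-97') => 9118/5
-- 3. sums reciproc() => 5/9118
-- 4. sums grow(x='72') => 656501/9118
-- 5. sums reveal() => 656501/9118

Answer: acc=656501/9118


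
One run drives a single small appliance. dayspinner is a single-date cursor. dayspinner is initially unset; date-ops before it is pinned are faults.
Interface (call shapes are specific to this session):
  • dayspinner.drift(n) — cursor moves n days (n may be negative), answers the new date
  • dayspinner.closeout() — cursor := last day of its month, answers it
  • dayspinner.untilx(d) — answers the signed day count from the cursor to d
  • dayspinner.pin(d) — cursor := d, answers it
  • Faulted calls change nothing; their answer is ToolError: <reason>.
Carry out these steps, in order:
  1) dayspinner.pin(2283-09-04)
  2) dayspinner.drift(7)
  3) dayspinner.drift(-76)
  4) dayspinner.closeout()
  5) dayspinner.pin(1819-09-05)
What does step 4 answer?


~$ dayspinner.pin d=2283-09-04
:: 2283-09-04
~$ dayspinner.drift n=7
:: 2283-09-11
~$ dayspinner.drift n=-76
:: 2283-06-27
~$ dayspinner.closeout
:: 2283-06-30
~$ dayspinner.pin d=1819-09-05
:: 1819-09-05

Answer: 2283-06-30


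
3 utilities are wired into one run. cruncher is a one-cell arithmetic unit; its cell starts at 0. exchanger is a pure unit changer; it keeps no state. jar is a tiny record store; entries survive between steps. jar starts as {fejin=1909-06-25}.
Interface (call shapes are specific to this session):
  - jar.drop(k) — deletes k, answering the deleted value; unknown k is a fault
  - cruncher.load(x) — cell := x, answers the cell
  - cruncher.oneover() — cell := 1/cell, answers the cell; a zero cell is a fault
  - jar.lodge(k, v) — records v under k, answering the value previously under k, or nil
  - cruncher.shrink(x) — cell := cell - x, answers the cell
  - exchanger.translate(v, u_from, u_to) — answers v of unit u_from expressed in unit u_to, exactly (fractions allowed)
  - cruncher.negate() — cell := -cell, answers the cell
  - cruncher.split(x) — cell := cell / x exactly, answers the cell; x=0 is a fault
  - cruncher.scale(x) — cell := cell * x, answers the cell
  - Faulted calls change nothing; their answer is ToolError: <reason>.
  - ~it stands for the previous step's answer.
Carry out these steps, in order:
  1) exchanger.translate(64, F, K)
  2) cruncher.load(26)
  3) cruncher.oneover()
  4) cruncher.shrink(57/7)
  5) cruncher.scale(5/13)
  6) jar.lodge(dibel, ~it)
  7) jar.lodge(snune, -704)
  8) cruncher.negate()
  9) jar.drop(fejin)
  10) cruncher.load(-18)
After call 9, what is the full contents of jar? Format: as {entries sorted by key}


Act: exchanger.translate[v→64; u_from→F; u_to→K]
Obs: 52367/180
Act: cruncher.load[x→26]
Obs: 26
Act: cruncher.oneover[]
Obs: 1/26
Act: cruncher.shrink[x→57/7]
Obs: -1475/182
Act: cruncher.scale[x→5/13]
Obs: -7375/2366
Act: jar.lodge[k→dibel; v→~it]
Obs: nil
Act: jar.lodge[k→snune; v→-704]
Obs: nil
Act: cruncher.negate[]
Obs: 7375/2366
Act: jar.drop[k→fejin]
Obs: 1909-06-25
Act: cruncher.load[x→-18]
Obs: -18

Answer: {dibel=-7375/2366, snune=-704}


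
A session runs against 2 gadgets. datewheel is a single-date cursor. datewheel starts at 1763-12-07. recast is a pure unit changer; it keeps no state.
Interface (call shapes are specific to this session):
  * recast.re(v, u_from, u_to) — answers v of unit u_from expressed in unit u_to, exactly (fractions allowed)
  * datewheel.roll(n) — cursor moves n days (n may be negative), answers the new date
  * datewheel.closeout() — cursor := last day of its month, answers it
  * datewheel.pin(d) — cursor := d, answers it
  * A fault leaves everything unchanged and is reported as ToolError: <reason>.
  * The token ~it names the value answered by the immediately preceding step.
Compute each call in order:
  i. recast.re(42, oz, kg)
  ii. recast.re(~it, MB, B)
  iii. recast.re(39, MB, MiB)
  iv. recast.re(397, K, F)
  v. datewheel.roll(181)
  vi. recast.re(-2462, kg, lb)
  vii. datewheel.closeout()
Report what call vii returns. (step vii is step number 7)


Answer: 1764-06-30

Derivation:
→ recast.re(v=42, u_from=oz, u_to=kg)
← 952543977/800000000
→ recast.re(v=~it, u_from=MB, u_to=B)
← 952543977/800
→ recast.re(v=39, u_from=MB, u_to=MiB)
← 609375/16384
→ recast.re(v=397, u_from=K, u_to=F)
← 25493/100
→ datewheel.roll(n=181)
← 1764-06-05
→ recast.re(v=-2462, u_from=kg, u_to=lb)
← -246200000000/45359237
→ datewheel.closeout()
← 1764-06-30


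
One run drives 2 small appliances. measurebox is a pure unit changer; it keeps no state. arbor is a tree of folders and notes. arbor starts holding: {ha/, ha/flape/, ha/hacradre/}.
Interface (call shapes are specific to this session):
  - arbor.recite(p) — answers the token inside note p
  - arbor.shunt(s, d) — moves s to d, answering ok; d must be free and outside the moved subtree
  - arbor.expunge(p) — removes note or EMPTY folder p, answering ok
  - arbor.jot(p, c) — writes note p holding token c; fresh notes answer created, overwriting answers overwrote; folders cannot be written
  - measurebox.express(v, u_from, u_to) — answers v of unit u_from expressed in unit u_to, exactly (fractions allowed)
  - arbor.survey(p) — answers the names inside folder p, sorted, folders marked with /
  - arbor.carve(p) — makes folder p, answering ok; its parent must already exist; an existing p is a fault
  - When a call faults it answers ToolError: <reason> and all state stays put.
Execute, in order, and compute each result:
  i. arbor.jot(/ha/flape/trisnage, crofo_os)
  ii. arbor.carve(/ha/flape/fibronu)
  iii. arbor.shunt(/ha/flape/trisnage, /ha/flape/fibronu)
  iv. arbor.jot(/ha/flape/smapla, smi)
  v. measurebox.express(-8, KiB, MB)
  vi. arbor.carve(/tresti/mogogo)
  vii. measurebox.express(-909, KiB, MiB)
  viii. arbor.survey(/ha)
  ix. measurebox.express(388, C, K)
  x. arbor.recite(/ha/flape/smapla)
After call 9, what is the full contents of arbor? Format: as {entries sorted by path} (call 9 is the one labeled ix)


// arbor.jot(p='/ha/flape/trisnage', c='crofo_os') ~> created
// arbor.carve(p='/ha/flape/fibronu') ~> ok
// arbor.shunt(s='/ha/flape/trisnage', d='/ha/flape/fibronu') ~> ToolError: exists
// arbor.jot(p='/ha/flape/smapla', c='smi') ~> created
// measurebox.express(v='-8', u_from='KiB', u_to='MB') ~> -128/15625
// arbor.carve(p='/tresti/mogogo') ~> ToolError: no parent
// measurebox.express(v='-909', u_from='KiB', u_to='MiB') ~> -909/1024
// arbor.survey(p='/ha') ~> [flape/, hacradre/]
// measurebox.express(v='388', u_from='C', u_to='K') ~> 13223/20
// arbor.recite(p='/ha/flape/smapla') ~> smi

Answer: {ha/, ha/flape/, ha/flape/fibronu/, ha/flape/smapla=smi, ha/flape/trisnage=crofo_os, ha/hacradre/}


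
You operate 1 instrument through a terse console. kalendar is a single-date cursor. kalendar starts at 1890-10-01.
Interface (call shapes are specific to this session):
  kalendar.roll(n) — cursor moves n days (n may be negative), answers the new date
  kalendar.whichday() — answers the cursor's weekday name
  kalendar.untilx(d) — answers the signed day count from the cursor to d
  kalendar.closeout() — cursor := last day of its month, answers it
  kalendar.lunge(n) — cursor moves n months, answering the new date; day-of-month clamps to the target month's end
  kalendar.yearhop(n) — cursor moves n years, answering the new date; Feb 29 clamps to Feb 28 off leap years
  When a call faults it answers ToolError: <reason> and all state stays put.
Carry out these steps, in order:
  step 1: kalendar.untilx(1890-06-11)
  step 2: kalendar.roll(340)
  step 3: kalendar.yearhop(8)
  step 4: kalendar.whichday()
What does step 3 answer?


% kalendar.untilx 1890-06-11
  -112
% kalendar.roll 340
  1891-09-06
% kalendar.yearhop 8
  1899-09-06
% kalendar.whichday
  Wednesday

Answer: 1899-09-06


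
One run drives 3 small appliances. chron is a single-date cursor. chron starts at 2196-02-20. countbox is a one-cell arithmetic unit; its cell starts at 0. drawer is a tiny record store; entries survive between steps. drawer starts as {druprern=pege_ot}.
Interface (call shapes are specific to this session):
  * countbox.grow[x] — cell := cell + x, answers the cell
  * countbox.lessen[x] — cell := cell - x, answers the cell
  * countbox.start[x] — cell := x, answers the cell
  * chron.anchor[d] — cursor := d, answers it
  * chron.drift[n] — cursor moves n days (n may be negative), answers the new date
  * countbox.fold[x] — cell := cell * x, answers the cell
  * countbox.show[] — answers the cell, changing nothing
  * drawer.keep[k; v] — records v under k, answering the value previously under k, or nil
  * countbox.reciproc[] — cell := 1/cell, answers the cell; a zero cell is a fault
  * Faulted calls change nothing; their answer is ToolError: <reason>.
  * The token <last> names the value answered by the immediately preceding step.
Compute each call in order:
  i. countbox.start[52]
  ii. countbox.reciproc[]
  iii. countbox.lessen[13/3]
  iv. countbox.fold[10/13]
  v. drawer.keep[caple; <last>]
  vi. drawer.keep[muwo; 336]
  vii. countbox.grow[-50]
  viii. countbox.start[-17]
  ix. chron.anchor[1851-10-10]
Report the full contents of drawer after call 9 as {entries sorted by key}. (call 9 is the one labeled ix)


Answer: {caple=-3365/1014, druprern=pege_ot, muwo=336}

Derivation:
I use countbox.start(x: 52), yielding 52.
I run countbox.reciproc(), giving 1/52.
I try countbox.lessen(x: 13/3), and get -673/156.
Next I call countbox.fold(x: 10/13), giving -3365/1014.
I try drawer.keep(k: caple, v: <last>), — result: nil.
Now I run drawer.keep(k: muwo, v: 336), which returns nil.
I use countbox.grow(x: -50), and observe -54065/1014.
Next I call countbox.start(x: -17), which returns -17.
I invoke chron.anchor(d: 1851-10-10), and observe 1851-10-10.


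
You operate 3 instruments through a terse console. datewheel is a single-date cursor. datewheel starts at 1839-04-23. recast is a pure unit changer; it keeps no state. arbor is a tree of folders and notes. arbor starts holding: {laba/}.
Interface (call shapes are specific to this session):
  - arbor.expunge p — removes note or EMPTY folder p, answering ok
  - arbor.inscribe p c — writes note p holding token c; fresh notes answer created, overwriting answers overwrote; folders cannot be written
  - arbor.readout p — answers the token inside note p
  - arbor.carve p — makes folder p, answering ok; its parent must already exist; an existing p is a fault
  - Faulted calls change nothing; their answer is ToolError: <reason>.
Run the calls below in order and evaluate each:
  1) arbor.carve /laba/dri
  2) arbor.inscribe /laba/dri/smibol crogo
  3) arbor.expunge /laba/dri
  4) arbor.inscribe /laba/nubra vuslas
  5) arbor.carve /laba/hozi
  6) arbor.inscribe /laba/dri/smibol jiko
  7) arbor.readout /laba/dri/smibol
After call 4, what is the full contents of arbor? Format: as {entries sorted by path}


CALL carve[p='/laba/dri']
RET  ok
CALL inscribe[p='/laba/dri/smibol'; c='crogo']
RET  created
CALL expunge[p='/laba/dri']
RET  ToolError: not empty
CALL inscribe[p='/laba/nubra'; c='vuslas']
RET  created
CALL carve[p='/laba/hozi']
RET  ok
CALL inscribe[p='/laba/dri/smibol'; c='jiko']
RET  overwrote
CALL readout[p='/laba/dri/smibol']
RET  jiko

Answer: {laba/, laba/dri/, laba/dri/smibol=crogo, laba/nubra=vuslas}


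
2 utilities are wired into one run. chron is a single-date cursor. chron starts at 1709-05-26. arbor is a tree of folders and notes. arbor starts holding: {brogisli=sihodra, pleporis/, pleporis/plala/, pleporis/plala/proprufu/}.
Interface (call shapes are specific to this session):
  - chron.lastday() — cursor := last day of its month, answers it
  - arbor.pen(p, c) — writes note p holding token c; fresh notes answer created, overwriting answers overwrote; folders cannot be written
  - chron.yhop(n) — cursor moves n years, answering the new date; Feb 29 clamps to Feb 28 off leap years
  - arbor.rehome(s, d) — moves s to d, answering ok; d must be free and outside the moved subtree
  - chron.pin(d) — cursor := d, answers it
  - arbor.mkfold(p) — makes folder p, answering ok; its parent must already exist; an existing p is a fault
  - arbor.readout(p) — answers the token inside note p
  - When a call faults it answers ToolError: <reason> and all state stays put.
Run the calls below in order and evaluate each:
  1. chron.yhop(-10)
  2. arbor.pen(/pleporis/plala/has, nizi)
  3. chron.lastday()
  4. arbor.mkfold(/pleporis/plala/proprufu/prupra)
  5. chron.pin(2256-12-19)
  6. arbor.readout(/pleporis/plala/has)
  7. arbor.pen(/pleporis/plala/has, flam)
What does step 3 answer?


% 1. yhop(n: -10) => 1699-05-26
% 2. pen(p: /pleporis/plala/has, c: nizi) => created
% 3. lastday() => 1699-05-31
% 4. mkfold(p: /pleporis/plala/proprufu/prupra) => ok
% 5. pin(d: 2256-12-19) => 2256-12-19
% 6. readout(p: /pleporis/plala/has) => nizi
% 7. pen(p: /pleporis/plala/has, c: flam) => overwrote

Answer: 1699-05-31


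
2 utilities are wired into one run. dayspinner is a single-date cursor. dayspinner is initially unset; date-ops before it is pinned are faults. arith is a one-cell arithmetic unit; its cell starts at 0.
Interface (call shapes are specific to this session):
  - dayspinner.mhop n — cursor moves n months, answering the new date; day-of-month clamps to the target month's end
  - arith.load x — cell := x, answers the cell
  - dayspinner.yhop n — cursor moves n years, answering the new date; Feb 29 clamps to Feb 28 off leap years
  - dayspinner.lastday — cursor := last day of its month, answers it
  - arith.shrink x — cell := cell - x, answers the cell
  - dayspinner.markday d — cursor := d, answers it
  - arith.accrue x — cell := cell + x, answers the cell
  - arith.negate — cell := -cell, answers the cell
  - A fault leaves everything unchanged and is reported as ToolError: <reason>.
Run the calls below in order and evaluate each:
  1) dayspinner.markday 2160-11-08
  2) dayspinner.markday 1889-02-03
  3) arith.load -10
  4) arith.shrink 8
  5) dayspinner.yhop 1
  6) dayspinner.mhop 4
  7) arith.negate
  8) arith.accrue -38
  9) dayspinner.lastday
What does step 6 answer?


Do: markday[d: 2160-11-08]
See: 2160-11-08
Do: markday[d: 1889-02-03]
See: 1889-02-03
Do: load[x: -10]
See: -10
Do: shrink[x: 8]
See: -18
Do: yhop[n: 1]
See: 1890-02-03
Do: mhop[n: 4]
See: 1890-06-03
Do: negate[]
See: 18
Do: accrue[x: -38]
See: -20
Do: lastday[]
See: 1890-06-30

Answer: 1890-06-03


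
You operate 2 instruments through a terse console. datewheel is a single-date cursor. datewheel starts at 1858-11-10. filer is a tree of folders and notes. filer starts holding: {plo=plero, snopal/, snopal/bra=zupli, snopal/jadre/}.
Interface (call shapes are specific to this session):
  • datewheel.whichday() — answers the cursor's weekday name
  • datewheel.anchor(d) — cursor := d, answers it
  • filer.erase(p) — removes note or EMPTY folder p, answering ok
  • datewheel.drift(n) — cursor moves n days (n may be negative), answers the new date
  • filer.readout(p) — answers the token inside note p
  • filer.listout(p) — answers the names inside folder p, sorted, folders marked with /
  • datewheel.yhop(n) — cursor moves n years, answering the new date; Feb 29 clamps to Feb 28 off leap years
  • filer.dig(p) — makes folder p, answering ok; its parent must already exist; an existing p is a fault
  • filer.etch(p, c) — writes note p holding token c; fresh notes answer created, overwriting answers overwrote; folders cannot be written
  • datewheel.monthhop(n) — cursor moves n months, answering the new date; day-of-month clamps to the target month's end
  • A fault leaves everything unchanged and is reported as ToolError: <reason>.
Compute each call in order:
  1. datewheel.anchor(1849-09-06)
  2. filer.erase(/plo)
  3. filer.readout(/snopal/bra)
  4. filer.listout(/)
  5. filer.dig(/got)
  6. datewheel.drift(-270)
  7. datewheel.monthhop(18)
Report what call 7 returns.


Answer: 1850-06-10

Derivation:
% 1. anchor(d→1849-09-06) ~> 1849-09-06
% 2. erase(p→/plo) ~> ok
% 3. readout(p→/snopal/bra) ~> zupli
% 4. listout(p→/) ~> [snopal/]
% 5. dig(p→/got) ~> ok
% 6. drift(n→-270) ~> 1848-12-10
% 7. monthhop(n→18) ~> 1850-06-10


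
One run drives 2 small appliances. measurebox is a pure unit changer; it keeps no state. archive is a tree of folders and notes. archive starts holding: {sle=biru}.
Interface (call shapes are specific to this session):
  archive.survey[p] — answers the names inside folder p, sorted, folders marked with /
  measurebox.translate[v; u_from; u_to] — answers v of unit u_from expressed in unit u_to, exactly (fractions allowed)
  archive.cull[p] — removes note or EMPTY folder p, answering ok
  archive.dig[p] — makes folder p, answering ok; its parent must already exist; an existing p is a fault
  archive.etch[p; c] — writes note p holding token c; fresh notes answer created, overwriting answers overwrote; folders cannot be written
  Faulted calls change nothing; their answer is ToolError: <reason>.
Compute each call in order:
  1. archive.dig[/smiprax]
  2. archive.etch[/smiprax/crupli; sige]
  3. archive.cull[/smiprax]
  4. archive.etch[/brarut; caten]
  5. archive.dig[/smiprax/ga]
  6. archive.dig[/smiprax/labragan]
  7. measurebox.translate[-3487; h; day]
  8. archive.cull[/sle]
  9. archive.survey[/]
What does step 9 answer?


Answer: [brarut, smiprax/]

Derivation:
==> dig(p: /smiprax)
<== ok
==> etch(p: /smiprax/crupli, c: sige)
<== created
==> cull(p: /smiprax)
<== ToolError: not empty
==> etch(p: /brarut, c: caten)
<== created
==> dig(p: /smiprax/ga)
<== ok
==> dig(p: /smiprax/labragan)
<== ok
==> translate(v: -3487, u_from: h, u_to: day)
<== -3487/24
==> cull(p: /sle)
<== ok
==> survey(p: /)
<== [brarut, smiprax/]


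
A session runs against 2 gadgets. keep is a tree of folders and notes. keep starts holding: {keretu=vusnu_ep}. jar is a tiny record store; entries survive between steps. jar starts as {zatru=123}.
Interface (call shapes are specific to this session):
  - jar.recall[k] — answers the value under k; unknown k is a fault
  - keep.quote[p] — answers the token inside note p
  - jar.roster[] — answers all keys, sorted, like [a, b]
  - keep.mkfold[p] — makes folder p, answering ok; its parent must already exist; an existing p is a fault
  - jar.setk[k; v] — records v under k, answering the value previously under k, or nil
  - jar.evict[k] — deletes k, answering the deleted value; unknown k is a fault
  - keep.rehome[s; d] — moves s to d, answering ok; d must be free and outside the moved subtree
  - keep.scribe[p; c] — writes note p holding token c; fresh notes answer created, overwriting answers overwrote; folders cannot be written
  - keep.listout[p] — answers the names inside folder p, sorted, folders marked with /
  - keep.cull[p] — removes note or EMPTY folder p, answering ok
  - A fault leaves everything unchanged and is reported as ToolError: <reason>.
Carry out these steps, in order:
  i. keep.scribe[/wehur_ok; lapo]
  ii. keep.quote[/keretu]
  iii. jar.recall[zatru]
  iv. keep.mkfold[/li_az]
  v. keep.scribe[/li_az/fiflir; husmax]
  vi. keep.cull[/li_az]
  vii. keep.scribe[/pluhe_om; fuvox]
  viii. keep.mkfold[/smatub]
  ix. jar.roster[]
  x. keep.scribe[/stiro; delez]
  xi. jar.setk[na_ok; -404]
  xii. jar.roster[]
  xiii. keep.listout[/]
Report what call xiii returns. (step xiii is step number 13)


Answer: [keretu, li_az/, pluhe_om, smatub/, stiro, wehur_ok]

Derivation:
I try keep.scribe(p='/wehur_ok', c='lapo'), → created.
Now I run keep.quote(p='/keretu'): vusnu_ep.
I run jar.recall(k='zatru'), giving 123.
Invoking keep.mkfold(p='/li_az'), → ok.
Then keep.scribe(p='/li_az/fiflir', c='husmax'), yielding created.
I invoke keep.cull(p='/li_az'), → ToolError: not empty.
I run keep.scribe(p='/pluhe_om', c='fuvox'), and observe created.
Invoking keep.mkfold(p='/smatub'), — result: ok.
I use jar.roster(), → [zatru].
Invoking keep.scribe(p='/stiro', c='delez'), which returns created.
Then jar.setk(k='na_ok', v='-404'), and see nil.
I call jar.roster(), — result: [na_ok, zatru].
I call keep.listout(p='/'), which returns [keretu, li_az/, pluhe_om, smatub/, stiro, wehur_ok].


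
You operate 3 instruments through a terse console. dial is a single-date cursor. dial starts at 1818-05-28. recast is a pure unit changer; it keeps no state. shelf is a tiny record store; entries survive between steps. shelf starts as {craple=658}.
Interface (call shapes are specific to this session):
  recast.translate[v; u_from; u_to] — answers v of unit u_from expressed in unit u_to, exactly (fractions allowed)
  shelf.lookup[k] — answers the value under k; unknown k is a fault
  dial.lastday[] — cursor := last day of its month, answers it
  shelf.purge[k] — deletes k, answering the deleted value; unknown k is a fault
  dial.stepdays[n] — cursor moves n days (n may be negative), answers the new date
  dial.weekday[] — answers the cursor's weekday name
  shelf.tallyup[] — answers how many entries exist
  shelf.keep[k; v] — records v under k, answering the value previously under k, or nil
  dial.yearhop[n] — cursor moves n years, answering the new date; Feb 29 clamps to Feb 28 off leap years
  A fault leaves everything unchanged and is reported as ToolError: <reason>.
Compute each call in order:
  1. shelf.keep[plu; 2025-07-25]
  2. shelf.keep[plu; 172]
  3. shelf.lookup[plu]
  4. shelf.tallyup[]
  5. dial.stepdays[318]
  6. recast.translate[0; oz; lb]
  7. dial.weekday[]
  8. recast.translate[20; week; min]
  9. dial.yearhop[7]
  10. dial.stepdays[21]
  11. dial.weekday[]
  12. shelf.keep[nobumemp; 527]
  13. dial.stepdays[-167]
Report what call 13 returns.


Act: keep[k→plu; v→2025-07-25]
Obs: nil
Act: keep[k→plu; v→172]
Obs: 2025-07-25
Act: lookup[k→plu]
Obs: 172
Act: tallyup[]
Obs: 2
Act: stepdays[n→318]
Obs: 1819-04-11
Act: translate[v→0; u_from→oz; u_to→lb]
Obs: 0
Act: weekday[]
Obs: Sunday
Act: translate[v→20; u_from→week; u_to→min]
Obs: 201600
Act: yearhop[n→7]
Obs: 1826-04-11
Act: stepdays[n→21]
Obs: 1826-05-02
Act: weekday[]
Obs: Tuesday
Act: keep[k→nobumemp; v→527]
Obs: nil
Act: stepdays[n→-167]
Obs: 1825-11-16

Answer: 1825-11-16


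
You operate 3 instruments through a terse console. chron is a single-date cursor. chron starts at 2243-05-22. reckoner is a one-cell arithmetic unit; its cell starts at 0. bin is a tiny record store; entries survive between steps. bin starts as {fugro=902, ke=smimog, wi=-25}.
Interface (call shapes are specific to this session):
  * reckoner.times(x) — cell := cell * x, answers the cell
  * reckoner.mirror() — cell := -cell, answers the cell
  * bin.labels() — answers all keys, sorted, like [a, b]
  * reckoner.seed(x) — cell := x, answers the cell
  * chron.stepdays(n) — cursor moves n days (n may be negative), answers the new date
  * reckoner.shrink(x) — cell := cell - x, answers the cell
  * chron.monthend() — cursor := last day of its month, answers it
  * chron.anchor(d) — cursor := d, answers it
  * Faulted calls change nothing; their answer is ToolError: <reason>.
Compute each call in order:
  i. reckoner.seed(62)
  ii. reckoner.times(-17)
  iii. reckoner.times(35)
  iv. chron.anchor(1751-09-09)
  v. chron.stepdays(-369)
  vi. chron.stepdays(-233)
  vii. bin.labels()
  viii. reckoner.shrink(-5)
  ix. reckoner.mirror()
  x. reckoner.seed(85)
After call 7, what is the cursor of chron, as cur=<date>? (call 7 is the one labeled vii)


Answer: cur=1750-01-15

Derivation:
·→ reckoner.seed(x='62')
·← 62
·→ reckoner.times(x='-17')
·← -1054
·→ reckoner.times(x='35')
·← -36890
·→ chron.anchor(d='1751-09-09')
·← 1751-09-09
·→ chron.stepdays(n='-369')
·← 1750-09-05
·→ chron.stepdays(n='-233')
·← 1750-01-15
·→ bin.labels()
·← [fugro, ke, wi]
·→ reckoner.shrink(x='-5')
·← -36885
·→ reckoner.mirror()
·← 36885
·→ reckoner.seed(x='85')
·← 85


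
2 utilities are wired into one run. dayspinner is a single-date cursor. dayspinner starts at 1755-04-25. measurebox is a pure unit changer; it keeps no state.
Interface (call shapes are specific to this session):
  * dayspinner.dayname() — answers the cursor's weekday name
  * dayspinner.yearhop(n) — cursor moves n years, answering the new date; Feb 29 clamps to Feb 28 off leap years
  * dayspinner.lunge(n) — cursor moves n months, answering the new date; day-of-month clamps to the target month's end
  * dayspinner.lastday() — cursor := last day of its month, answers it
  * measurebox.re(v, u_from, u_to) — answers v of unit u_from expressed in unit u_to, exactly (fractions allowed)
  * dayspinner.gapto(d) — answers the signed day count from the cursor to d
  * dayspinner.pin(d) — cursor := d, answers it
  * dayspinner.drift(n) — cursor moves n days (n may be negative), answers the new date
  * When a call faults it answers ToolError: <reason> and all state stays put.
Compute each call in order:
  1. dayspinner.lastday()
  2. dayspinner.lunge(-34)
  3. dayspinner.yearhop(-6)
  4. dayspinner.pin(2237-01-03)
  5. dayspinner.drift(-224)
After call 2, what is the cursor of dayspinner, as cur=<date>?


Answer: cur=1752-06-30

Derivation:
I use lastday(), and see 1755-04-30.
Invoking lunge(n: -34): 1752-06-30.
Using yearhop(n: -6), and get 1746-06-30.
I run pin(d: 2237-01-03), and see 2237-01-03.
Using drift(n: -224), and get 2236-05-24.


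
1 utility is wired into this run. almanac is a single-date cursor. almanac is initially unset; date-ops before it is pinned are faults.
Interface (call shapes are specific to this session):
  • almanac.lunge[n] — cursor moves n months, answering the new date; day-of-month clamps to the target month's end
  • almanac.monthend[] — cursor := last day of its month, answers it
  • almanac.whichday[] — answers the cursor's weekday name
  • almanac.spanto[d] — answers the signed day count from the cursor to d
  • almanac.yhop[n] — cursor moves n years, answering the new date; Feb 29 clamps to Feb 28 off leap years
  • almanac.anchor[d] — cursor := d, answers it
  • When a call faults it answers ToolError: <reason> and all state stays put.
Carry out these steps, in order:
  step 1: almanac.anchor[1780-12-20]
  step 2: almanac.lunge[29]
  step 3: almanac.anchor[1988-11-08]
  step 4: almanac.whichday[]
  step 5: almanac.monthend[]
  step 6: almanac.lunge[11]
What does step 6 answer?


Answer: 1989-10-30

Derivation:
Do: anchor[d='1780-12-20']
See: 1780-12-20
Do: lunge[n='29']
See: 1783-05-20
Do: anchor[d='1988-11-08']
See: 1988-11-08
Do: whichday[]
See: Tuesday
Do: monthend[]
See: 1988-11-30
Do: lunge[n='11']
See: 1989-10-30


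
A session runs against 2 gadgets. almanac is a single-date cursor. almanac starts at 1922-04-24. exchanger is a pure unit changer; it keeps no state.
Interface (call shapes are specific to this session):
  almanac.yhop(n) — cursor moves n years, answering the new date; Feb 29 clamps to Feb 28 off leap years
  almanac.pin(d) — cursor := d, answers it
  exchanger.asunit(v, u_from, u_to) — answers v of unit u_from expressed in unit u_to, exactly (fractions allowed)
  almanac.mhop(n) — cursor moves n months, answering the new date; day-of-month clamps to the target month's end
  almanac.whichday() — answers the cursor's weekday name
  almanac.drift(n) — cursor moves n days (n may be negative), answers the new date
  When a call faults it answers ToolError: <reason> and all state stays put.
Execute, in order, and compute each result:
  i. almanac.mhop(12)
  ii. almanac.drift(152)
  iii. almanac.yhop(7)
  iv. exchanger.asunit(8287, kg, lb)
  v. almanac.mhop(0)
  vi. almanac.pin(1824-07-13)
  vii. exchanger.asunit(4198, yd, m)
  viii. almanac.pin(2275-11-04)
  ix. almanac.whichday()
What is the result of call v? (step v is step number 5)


→ almanac.mhop(n=12)
← 1923-04-24
→ almanac.drift(n=152)
← 1923-09-23
→ almanac.yhop(n=7)
← 1930-09-23
→ exchanger.asunit(v=8287, u_from=kg, u_to=lb)
← 828700000000/45359237
→ almanac.mhop(n=0)
← 1930-09-23
→ almanac.pin(d=1824-07-13)
← 1824-07-13
→ exchanger.asunit(v=4198, u_from=yd, u_to=m)
← 2399157/625
→ almanac.pin(d=2275-11-04)
← 2275-11-04
→ almanac.whichday()
← Thursday

Answer: 1930-09-23


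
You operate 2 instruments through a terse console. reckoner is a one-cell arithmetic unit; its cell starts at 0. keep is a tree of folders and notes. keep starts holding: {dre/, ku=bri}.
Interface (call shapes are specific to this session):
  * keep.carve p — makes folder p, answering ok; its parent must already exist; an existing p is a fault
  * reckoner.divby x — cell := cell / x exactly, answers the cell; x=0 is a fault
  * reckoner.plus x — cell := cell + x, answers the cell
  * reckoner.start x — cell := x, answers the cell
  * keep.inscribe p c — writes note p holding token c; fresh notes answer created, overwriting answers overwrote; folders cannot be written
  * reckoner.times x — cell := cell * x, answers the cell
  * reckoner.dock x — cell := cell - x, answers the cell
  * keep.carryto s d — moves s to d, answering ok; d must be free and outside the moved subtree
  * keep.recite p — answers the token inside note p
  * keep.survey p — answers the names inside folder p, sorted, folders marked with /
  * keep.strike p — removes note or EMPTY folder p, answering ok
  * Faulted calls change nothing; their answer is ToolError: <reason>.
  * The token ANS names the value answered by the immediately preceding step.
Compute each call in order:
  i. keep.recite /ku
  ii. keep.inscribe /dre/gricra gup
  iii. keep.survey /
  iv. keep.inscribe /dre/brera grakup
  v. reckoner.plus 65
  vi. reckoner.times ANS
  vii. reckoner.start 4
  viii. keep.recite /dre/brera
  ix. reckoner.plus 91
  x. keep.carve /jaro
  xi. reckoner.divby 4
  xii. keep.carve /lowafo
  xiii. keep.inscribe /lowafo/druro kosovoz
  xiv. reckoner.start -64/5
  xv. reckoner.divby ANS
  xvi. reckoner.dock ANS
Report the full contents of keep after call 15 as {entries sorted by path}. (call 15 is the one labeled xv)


# 1. keep.recite(p=/ku) => bri
# 2. keep.inscribe(p=/dre/gricra, c=gup) => created
# 3. keep.survey(p=/) => [dre/, ku]
# 4. keep.inscribe(p=/dre/brera, c=grakup) => created
# 5. reckoner.plus(x=65) => 65
# 6. reckoner.times(x=ANS) => 4225
# 7. reckoner.start(x=4) => 4
# 8. keep.recite(p=/dre/brera) => grakup
# 9. reckoner.plus(x=91) => 95
# 10. keep.carve(p=/jaro) => ok
# 11. reckoner.divby(x=4) => 95/4
# 12. keep.carve(p=/lowafo) => ok
# 13. keep.inscribe(p=/lowafo/druro, c=kosovoz) => created
# 14. reckoner.start(x=-64/5) => -64/5
# 15. reckoner.divby(x=ANS) => 1
# 16. reckoner.dock(x=ANS) => 0

Answer: {dre/, dre/brera=grakup, dre/gricra=gup, jaro/, ku=bri, lowafo/, lowafo/druro=kosovoz}


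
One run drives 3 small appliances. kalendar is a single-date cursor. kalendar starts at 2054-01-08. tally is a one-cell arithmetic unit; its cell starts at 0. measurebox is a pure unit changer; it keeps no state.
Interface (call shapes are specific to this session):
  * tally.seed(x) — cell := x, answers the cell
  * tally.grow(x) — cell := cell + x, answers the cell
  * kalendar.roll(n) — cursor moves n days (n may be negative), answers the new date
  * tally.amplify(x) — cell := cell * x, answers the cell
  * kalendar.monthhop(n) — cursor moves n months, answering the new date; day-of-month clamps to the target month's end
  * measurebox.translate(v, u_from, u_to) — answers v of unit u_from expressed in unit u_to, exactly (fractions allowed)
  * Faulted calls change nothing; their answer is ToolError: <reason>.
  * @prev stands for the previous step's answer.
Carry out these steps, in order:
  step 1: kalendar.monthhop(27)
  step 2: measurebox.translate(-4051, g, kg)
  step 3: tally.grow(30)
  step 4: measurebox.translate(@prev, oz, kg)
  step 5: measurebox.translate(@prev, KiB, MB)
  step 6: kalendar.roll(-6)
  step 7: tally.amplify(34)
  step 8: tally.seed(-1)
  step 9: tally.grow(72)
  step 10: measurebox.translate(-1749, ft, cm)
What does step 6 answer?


Answer: 2056-04-02

Derivation:
CALL kalendar.monthhop[27]
RET  2056-04-08
CALL measurebox.translate[-4051; g; kg]
RET  -4051/1000
CALL tally.grow[30]
RET  30
CALL measurebox.translate[@prev; oz; kg]
RET  136077711/160000000
CALL measurebox.translate[@prev; KiB; MB]
RET  136077711/156250000000
CALL kalendar.roll[-6]
RET  2056-04-02
CALL tally.amplify[34]
RET  1020
CALL tally.seed[-1]
RET  -1
CALL tally.grow[72]
RET  71
CALL measurebox.translate[-1749; ft; cm]
RET  -1332738/25


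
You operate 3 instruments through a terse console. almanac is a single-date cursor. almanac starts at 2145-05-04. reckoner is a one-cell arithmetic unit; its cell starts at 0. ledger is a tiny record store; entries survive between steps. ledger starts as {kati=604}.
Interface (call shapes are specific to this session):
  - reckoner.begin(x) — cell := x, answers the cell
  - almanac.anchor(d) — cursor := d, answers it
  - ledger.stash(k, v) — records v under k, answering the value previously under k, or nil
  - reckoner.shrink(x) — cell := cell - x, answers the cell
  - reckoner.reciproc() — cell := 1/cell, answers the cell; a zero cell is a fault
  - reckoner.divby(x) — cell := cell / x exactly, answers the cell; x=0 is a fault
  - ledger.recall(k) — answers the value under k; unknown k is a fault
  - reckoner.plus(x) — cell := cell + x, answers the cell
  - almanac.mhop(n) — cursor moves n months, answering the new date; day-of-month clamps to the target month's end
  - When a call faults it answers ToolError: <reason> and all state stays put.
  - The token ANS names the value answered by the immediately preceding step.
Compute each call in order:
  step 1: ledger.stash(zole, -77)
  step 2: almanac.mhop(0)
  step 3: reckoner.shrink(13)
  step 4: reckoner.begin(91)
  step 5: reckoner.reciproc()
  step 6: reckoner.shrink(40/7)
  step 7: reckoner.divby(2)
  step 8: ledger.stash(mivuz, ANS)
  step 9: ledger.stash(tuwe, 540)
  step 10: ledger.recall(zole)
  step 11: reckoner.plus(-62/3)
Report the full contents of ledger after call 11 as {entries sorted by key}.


→ ledger.stash(k='zole', v='-77')
← nil
→ almanac.mhop(n='0')
← 2145-05-04
→ reckoner.shrink(x='13')
← -13
→ reckoner.begin(x='91')
← 91
→ reckoner.reciproc()
← 1/91
→ reckoner.shrink(x='40/7')
← -519/91
→ reckoner.divby(x='2')
← -519/182
→ ledger.stash(k='mivuz', v='ANS')
← nil
→ ledger.stash(k='tuwe', v='540')
← nil
→ ledger.recall(k='zole')
← -77
→ reckoner.plus(x='-62/3')
← -12841/546

Answer: {kati=604, mivuz=-519/182, tuwe=540, zole=-77}


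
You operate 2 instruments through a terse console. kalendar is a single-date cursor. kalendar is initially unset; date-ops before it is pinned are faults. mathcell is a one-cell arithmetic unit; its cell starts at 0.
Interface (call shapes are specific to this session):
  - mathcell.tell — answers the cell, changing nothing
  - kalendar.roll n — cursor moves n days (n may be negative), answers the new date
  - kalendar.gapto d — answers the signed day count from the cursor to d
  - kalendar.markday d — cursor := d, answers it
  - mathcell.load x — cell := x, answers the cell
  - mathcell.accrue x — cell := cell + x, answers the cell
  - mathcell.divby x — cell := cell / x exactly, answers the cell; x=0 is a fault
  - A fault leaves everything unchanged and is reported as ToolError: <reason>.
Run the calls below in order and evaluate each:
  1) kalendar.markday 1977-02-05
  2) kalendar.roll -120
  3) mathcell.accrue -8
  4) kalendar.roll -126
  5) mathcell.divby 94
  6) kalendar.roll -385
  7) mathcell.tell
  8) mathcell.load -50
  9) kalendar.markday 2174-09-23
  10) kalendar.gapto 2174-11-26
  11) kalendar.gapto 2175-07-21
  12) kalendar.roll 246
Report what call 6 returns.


~$ markday d: 1977-02-05
[out] 1977-02-05
~$ roll n: -120
[out] 1976-10-08
~$ accrue x: -8
[out] -8
~$ roll n: -126
[out] 1976-06-04
~$ divby x: 94
[out] -4/47
~$ roll n: -385
[out] 1975-05-16
~$ tell
[out] -4/47
~$ load x: -50
[out] -50
~$ markday d: 2174-09-23
[out] 2174-09-23
~$ gapto d: 2174-11-26
[out] 64
~$ gapto d: 2175-07-21
[out] 301
~$ roll n: 246
[out] 2175-05-27

Answer: 1975-05-16
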